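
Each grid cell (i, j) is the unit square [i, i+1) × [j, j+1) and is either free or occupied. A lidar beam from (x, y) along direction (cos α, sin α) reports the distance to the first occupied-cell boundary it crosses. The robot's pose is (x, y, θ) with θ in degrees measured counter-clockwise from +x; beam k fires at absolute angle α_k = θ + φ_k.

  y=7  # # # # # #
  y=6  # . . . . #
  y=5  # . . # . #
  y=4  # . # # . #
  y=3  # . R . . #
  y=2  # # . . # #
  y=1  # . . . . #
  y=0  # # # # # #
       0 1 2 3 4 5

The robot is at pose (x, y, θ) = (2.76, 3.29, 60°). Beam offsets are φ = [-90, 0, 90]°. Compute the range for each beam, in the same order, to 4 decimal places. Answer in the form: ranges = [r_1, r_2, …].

beam 1: φ=-90°, α=330°
  direction (0.8660, -0.5000); cell (2,3); t to first gridline: x 0.2771, y 0.5800 (then +1.1547 / +2.0000)
    (3,3) via x @ 0.2771
    (3,2) via y @ 0.5800
    (4,2) via x @ 1.4318  # hit
  → r_1 = 1.4318
beam 2: φ=0°, α=60°
  direction (0.5000, 0.8660); cell (2,3); t to first gridline: x 0.4800, y 0.8198 (then +2.0000 / +1.1547)
    (3,3) via x @ 0.4800
    (3,4) via y @ 0.8198  # hit
  → r_2 = 0.8198
beam 3: φ=90°, α=150°
  direction (-0.8660, 0.5000); cell (2,3); t to first gridline: x 0.8776, y 1.4200 (then +1.1547 / +2.0000)
    (1,3) via x @ 0.8776
    (1,4) via y @ 1.4200
    (0,4) via x @ 2.0323  # hit
  → r_3 = 2.0323

ranges = [1.4318, 0.8198, 2.0323]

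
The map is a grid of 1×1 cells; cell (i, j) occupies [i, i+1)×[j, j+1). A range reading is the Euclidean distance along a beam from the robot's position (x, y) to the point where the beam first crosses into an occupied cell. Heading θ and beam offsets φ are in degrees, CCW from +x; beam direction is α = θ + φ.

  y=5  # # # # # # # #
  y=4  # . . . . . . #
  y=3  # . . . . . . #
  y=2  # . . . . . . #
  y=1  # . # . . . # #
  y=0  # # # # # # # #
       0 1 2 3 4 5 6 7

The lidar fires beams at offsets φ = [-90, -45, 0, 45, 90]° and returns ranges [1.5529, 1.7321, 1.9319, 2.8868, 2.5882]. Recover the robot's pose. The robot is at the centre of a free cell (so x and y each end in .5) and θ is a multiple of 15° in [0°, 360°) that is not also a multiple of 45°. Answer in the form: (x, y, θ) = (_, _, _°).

Candidates: 22 free-cell centres × 16 headings = 352 poses. Raycast each; keep the one whose scan matches to 4 dp.
  (3.5, 1.5, 30°): beam 1 = 0.5774 ≠ 1.5529 ✗
  (1.5, 2.5, 15°): beam 2 = 1.0000 ≠ 1.7321 ✗
  (6.5, 4.5, 330°): beam 1 = 4.0415 ≠ 1.5529 ✗
  (4.5, 2.5, 255°): beam 1 = 3.6235 ≠ 1.5529 ✗
  …
  (4.5, 2.5, 345°): r_1=1.5529, r_2=1.7321, r_3=1.9319, r_4=2.8868, r_5=2.5882 — all match ✓
Unique over the lattice → pose = (4.5, 2.5, 345°).

(x, y, θ) = (4.5, 2.5, 345°)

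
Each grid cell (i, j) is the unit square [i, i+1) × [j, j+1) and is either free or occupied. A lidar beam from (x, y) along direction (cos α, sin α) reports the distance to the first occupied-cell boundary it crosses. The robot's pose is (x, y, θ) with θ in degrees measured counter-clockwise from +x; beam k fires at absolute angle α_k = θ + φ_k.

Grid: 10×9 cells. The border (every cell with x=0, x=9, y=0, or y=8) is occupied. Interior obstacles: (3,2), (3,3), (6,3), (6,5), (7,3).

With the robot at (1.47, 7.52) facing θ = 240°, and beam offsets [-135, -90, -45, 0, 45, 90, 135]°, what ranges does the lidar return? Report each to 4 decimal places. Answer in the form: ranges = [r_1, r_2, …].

ranges = [0.4969, 0.5427, 0.4866, 0.9400, 6.7500, 7.0400, 1.8546]

beam 1: φ=-135°, α=105°
  direction (-0.2588, 0.9659); cell (1,7); t to first gridline: x 1.8159, y 0.4969 (then +3.8637 / +1.0353)
    (1,8) via y @ 0.4969  # hit
  → r_1 = 0.4969
beam 2: φ=-90°, α=150°
  direction (-0.8660, 0.5000); cell (1,7); t to first gridline: x 0.5427, y 0.9600 (then +1.1547 / +2.0000)
    (0,7) via x @ 0.5427  # hit
  → r_2 = 0.5427
beam 3: φ=-45°, α=195°
  direction (-0.9659, -0.2588); cell (1,7); t to first gridline: x 0.4866, y 2.0091 (then +1.0353 / +3.8637)
    (0,7) via x @ 0.4866  # hit
  → r_3 = 0.4866
beam 4: φ=0°, α=240°
  direction (-0.5000, -0.8660); cell (1,7); t to first gridline: x 0.9400, y 0.6004 (then +2.0000 / +1.1547)
    (1,6) via y @ 0.6004
    (0,6) via x @ 0.9400  # hit
  → r_4 = 0.9400
beam 5: φ=45°, α=285°
  direction (0.2588, -0.9659); cell (1,7); t to first gridline: x 2.0478, y 0.5383 (then +3.8637 / +1.0353)
    (1,6) via y @ 0.5383
    (1,5) via y @ 1.5736
    (2,5) via x @ 2.0478
    (2,4) via y @ 2.6089
    (2,3) via y @ 3.6442
    (2,2) via y @ 4.6794
    (2,1) via y @ 5.7147
    (3,1) via x @ 5.9115
    (3,0) via y @ 6.7500  # hit
  → r_5 = 6.7500
beam 6: φ=90°, α=330°
  direction (0.8660, -0.5000); cell (1,7); t to first gridline: x 0.6120, y 1.0400 (then +1.1547 / +2.0000)
    (2,7) via x @ 0.6120
    (2,6) via y @ 1.0400
    (3,6) via x @ 1.7667
    (4,6) via x @ 2.9214
    (4,5) via y @ 3.0400
    (5,5) via x @ 4.0761
    (5,4) via y @ 5.0400
    (6,4) via x @ 5.2308
    (7,4) via x @ 6.3855
    (7,3) via y @ 7.0400  # hit
  → r_6 = 7.0400
beam 7: φ=135°, α=15°
  direction (0.9659, 0.2588); cell (1,7); t to first gridline: x 0.5487, y 1.8546 (then +1.0353 / +3.8637)
    (2,7) via x @ 0.5487
    (3,7) via x @ 1.5840
    (3,8) via y @ 1.8546  # hit
  → r_7 = 1.8546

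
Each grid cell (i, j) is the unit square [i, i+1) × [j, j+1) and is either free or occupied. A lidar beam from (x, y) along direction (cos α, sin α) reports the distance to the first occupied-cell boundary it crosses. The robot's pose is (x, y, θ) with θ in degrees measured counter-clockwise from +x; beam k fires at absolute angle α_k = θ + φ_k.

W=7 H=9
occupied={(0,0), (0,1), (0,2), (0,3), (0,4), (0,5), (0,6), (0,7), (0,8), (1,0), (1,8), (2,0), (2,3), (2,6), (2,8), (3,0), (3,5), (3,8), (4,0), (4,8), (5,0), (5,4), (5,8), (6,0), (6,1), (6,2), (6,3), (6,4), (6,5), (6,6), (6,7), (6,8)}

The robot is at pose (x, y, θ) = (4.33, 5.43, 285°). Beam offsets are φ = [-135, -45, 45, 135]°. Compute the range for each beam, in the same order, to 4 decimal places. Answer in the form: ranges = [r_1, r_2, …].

ranges = [0.3811, 2.6600, 0.8600, 2.9676]

beam 1: φ=-135°, α=150°
  d=(-0.8660,0.5000)  start (4,5)  tX=0.3811 tY=1.1400  stride 1/|dx|=1.1547 1/|dy|=2.0000
    cross x-line → (3,5), t=0.3811 (wall)
  → r_1 = 0.3811
beam 2: φ=-45°, α=240°
  d=(-0.5000,-0.8660)  start (4,5)  tX=0.6600 tY=0.4965  stride 1/|dx|=2.0000 1/|dy|=1.1547
    cross y-line → (4,4), t=0.4965
    cross x-line → (3,4), t=0.6600
    cross y-line → (3,3), t=1.6512
    cross x-line → (2,3), t=2.6600 (wall)
  → r_2 = 2.6600
beam 3: φ=45°, α=330°
  d=(0.8660,-0.5000)  start (4,5)  tX=0.7736 tY=0.8600  stride 1/|dx|=1.1547 1/|dy|=2.0000
    cross x-line → (5,5), t=0.7736
    cross y-line → (5,4), t=0.8600 (wall)
  → r_3 = 0.8600
beam 4: φ=135°, α=60°
  d=(0.5000,0.8660)  start (4,5)  tX=1.3400 tY=0.6582  stride 1/|dx|=2.0000 1/|dy|=1.1547
    cross y-line → (4,6), t=0.6582
    cross x-line → (5,6), t=1.3400
    cross y-line → (5,7), t=1.8129
    cross y-line → (5,8), t=2.9676 (wall)
  → r_4 = 2.9676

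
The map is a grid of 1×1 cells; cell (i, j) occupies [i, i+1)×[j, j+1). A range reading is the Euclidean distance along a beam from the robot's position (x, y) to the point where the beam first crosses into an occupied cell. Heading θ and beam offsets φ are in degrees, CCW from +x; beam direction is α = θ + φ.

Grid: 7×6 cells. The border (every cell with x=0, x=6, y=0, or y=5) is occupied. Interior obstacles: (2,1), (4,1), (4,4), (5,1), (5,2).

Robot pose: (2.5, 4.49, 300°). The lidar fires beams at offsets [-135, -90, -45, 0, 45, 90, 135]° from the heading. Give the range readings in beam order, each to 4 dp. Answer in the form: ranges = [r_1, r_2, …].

beam 1: φ=-135°, α=165°
  direction (-0.9659, 0.2588); cell (2,4); t to first gridline: x 0.5176, y 1.9705 (then +1.0353 / +3.8637)
    (1,4) via x @ 0.5176
    (0,4) via x @ 1.5529  # hit
  → r_1 = 1.5529
beam 2: φ=-90°, α=210°
  direction (-0.8660, -0.5000); cell (2,4); t to first gridline: x 0.5774, y 0.9800 (then +1.1547 / +2.0000)
    (1,4) via x @ 0.5774
    (1,3) via y @ 0.9800
    (0,3) via x @ 1.7321  # hit
  → r_2 = 1.7321
beam 3: φ=-45°, α=255°
  direction (-0.2588, -0.9659); cell (2,4); t to first gridline: x 1.9319, y 0.5073 (then +3.8637 / +1.0353)
    (2,3) via y @ 0.5073
    (2,2) via y @ 1.5426
    (1,2) via x @ 1.9319
    (1,1) via y @ 2.5778
    (1,0) via y @ 3.6131  # hit
  → r_3 = 3.6131
beam 4: φ=0°, α=300°
  direction (0.5000, -0.8660); cell (2,4); t to first gridline: x 1.0000, y 0.5658 (then +2.0000 / +1.1547)
    (2,3) via y @ 0.5658
    (3,3) via x @ 1.0000
    (3,2) via y @ 1.7205
    (3,1) via y @ 2.8752
    (4,1) via x @ 3.0000  # hit
  → r_4 = 3.0000
beam 5: φ=45°, α=345°
  direction (0.9659, -0.2588); cell (2,4); t to first gridline: x 0.5176, y 1.8932 (then +1.0353 / +3.8637)
    (3,4) via x @ 0.5176
    (4,4) via x @ 1.5529  # hit
  → r_5 = 1.5529
beam 6: φ=90°, α=30°
  direction (0.8660, 0.5000); cell (2,4); t to first gridline: x 0.5774, y 1.0200 (then +1.1547 / +2.0000)
    (3,4) via x @ 0.5774
    (3,5) via y @ 1.0200  # hit
  → r_6 = 1.0200
beam 7: φ=135°, α=75°
  direction (0.2588, 0.9659); cell (2,4); t to first gridline: x 1.9319, y 0.5280 (then +3.8637 / +1.0353)
    (2,5) via y @ 0.5280  # hit
  → r_7 = 0.5280

ranges = [1.5529, 1.7321, 3.6131, 3.0000, 1.5529, 1.0200, 0.5280]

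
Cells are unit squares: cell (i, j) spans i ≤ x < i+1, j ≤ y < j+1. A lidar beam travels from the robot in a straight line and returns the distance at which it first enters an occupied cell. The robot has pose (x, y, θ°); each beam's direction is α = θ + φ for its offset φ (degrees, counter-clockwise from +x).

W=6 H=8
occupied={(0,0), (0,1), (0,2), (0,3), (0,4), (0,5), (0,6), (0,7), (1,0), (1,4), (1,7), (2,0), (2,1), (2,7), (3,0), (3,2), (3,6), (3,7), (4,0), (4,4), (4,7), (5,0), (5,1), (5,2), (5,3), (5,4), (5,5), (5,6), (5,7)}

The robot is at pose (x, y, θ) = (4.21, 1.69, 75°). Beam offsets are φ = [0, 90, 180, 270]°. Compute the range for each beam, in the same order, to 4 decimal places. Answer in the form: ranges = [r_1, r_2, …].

beam 1: φ=0°, α=75°
  d=(0.2588,0.9659)  start (4,1)  tX=3.0523 tY=0.3209  stride 1/|dx|=3.8637 1/|dy|=1.0353
    cross y-line → (4,2), t=0.3209
    cross y-line → (4,3), t=1.3562
    cross y-line → (4,4), t=2.3915 (wall)
  → r_1 = 2.3915
beam 2: φ=90°, α=165°
  d=(-0.9659,0.2588)  start (4,1)  tX=0.2174 tY=1.1977  stride 1/|dx|=1.0353 1/|dy|=3.8637
    cross x-line → (3,1), t=0.2174
    cross y-line → (3,2), t=1.1977 (wall)
  → r_2 = 1.1977
beam 3: φ=180°, α=255°
  d=(-0.2588,-0.9659)  start (4,1)  tX=0.8114 tY=0.7143  stride 1/|dx|=3.8637 1/|dy|=1.0353
    cross y-line → (4,0), t=0.7143 (wall)
  → r_3 = 0.7143
beam 4: φ=270°, α=345°
  d=(0.9659,-0.2588)  start (4,1)  tX=0.8179 tY=2.6660  stride 1/|dx|=1.0353 1/|dy|=3.8637
    cross x-line → (5,1), t=0.8179 (wall)
  → r_4 = 0.8179

ranges = [2.3915, 1.1977, 0.7143, 0.8179]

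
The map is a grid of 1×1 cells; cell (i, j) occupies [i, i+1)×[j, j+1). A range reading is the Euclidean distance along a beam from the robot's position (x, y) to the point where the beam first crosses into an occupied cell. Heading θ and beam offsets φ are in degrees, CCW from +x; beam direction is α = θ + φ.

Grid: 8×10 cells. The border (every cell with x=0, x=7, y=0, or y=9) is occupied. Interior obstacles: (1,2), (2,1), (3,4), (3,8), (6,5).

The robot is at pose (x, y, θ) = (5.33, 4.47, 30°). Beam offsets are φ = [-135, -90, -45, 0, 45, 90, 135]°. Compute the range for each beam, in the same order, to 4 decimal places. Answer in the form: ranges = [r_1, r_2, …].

ranges = [3.5924, 3.3400, 1.7289, 1.0600, 4.6898, 4.0761, 1.3769]

beam 1: φ=-135°, α=255°
  cosα=-0.2588 sinα=-0.9659 | (5,4) | tMaxX 1.2750 tMaxY 0.4866 | tΔX 3.8637 tΔY 1.0353
    t=0.4866 [y] (5,3)
    t=1.2750 [x] (4,3)
    t=1.5219 [y] (4,2)
    t=2.5571 [y] (4,1)
    t=3.5924 [y] (4,0) — stop
  → r_1 = 3.5924
beam 2: φ=-90°, α=300°
  cosα=0.5000 sinα=-0.8660 | (5,4) | tMaxX 1.3400 tMaxY 0.5427 | tΔX 2.0000 tΔY 1.1547
    t=0.5427 [y] (5,3)
    t=1.3400 [x] (6,3)
    t=1.6974 [y] (6,2)
    t=2.8521 [y] (6,1)
    t=3.3400 [x] (7,1) — stop
  → r_2 = 3.3400
beam 3: φ=-45°, α=345°
  cosα=0.9659 sinα=-0.2588 | (5,4) | tMaxX 0.6936 tMaxY 1.8159 | tΔX 1.0353 tΔY 3.8637
    t=0.6936 [x] (6,4)
    t=1.7289 [x] (7,4) — stop
  → r_3 = 1.7289
beam 4: φ=0°, α=30°
  cosα=0.8660 sinα=0.5000 | (5,4) | tMaxX 0.7736 tMaxY 1.0600 | tΔX 1.1547 tΔY 2.0000
    t=0.7736 [x] (6,4)
    t=1.0600 [y] (6,5) — stop
  → r_4 = 1.0600
beam 5: φ=45°, α=75°
  cosα=0.2588 sinα=0.9659 | (5,4) | tMaxX 2.5887 tMaxY 0.5487 | tΔX 3.8637 tΔY 1.0353
    t=0.5487 [y] (5,5)
    t=1.5840 [y] (5,6)
    t=2.5887 [x] (6,6)
    t=2.6192 [y] (6,7)
    t=3.6545 [y] (6,8)
    t=4.6898 [y] (6,9) — stop
  → r_5 = 4.6898
beam 6: φ=90°, α=120°
  cosα=-0.5000 sinα=0.8660 | (5,4) | tMaxX 0.6600 tMaxY 0.6120 | tΔX 2.0000 tΔY 1.1547
    t=0.6120 [y] (5,5)
    t=0.6600 [x] (4,5)
    t=1.7667 [y] (4,6)
    t=2.6600 [x] (3,6)
    t=2.9214 [y] (3,7)
    t=4.0761 [y] (3,8) — stop
  → r_6 = 4.0761
beam 7: φ=135°, α=165°
  cosα=-0.9659 sinα=0.2588 | (5,4) | tMaxX 0.3416 tMaxY 2.0478 | tΔX 1.0353 tΔY 3.8637
    t=0.3416 [x] (4,4)
    t=1.3769 [x] (3,4) — stop
  → r_7 = 1.3769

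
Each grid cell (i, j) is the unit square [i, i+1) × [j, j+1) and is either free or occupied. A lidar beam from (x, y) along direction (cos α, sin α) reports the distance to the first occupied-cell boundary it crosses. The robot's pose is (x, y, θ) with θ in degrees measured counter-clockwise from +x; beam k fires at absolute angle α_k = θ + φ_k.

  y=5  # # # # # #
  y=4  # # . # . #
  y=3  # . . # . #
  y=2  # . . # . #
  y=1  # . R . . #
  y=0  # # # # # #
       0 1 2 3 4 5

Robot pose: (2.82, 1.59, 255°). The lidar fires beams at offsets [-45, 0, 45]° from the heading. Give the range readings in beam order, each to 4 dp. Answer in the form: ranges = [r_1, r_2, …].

beam 1: φ=-45°, α=210°
  dir = (cos 210°, sin 210°) = (-0.8660, -0.5000); from cell (2,1)
  next x-line at t=0.9469, next y-line at t=1.1800; Δt_x=1.1547, Δt_y=2.0000
    x: enter (1,1) at t=0.9469
    y: enter (1,0) at t=1.1800 ← occupied
  → r_1 = 1.1800
beam 2: φ=0°, α=255°
  dir = (cos 255°, sin 255°) = (-0.2588, -0.9659); from cell (2,1)
  next x-line at t=3.1682, next y-line at t=0.6108; Δt_x=3.8637, Δt_y=1.0353
    y: enter (2,0) at t=0.6108 ← occupied
  → r_2 = 0.6108
beam 3: φ=45°, α=300°
  dir = (cos 300°, sin 300°) = (0.5000, -0.8660); from cell (2,1)
  next x-line at t=0.3600, next y-line at t=0.6813; Δt_x=2.0000, Δt_y=1.1547
    x: enter (3,1) at t=0.3600
    y: enter (3,0) at t=0.6813 ← occupied
  → r_3 = 0.6813

ranges = [1.1800, 0.6108, 0.6813]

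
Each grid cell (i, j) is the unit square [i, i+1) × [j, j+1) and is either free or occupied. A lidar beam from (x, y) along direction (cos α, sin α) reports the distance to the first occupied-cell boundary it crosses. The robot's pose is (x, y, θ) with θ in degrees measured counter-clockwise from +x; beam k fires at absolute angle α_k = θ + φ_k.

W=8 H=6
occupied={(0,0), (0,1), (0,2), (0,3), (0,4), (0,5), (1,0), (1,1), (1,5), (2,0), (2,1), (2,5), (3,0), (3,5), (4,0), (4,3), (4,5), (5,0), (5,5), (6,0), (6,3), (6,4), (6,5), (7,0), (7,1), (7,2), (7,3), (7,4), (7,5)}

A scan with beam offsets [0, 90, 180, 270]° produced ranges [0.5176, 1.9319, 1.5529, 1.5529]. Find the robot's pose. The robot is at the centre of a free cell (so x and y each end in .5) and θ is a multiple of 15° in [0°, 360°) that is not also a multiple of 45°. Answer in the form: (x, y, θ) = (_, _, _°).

The pose lattice has 19·16 = 304 candidates. Test each by forward raycasting.
  (2.5, 3.5, 300°): beam 1 = 2.8868 ≠ 0.5176 ✗
  (6.5, 2.5, 330°): beam 1 = 0.5774 ≠ 0.5176 ✗
  (5.5, 1.5, 345°): beam 1 = 1.5529 ≠ 0.5176 ✗
  (5.5, 4.5, 15°): beam 2 = 0.5176 ≠ 1.9319 ✗
  …
  (4.5, 1.5, 255°): r_1=0.5176, r_2=1.9319, r_3=1.5529, r_4=1.5529 — all match ✓
Only this pose fits every beam.

(x, y, θ) = (4.5, 1.5, 255°)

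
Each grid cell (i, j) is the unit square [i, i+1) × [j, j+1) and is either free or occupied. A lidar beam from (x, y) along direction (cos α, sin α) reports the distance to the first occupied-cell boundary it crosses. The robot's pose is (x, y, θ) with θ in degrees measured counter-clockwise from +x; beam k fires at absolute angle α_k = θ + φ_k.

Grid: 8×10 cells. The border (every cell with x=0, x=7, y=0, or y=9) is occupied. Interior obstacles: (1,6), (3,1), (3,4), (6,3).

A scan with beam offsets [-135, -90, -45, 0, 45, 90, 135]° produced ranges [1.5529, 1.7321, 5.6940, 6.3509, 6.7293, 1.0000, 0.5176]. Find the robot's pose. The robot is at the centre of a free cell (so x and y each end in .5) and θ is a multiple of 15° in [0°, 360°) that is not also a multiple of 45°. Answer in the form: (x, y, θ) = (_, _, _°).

(x, y, θ) = (6.5, 7.5, 210°)

Enumerate (i+0.5, j+0.5, θ) over the 44 free cells and 16 admissible headings. For each, cast all 7 beams and compare to the given ranges.
  (4.5, 2.5, 255°): beam 1 = 1.7321 ≠ 1.5529 ✗
  (2.5, 2.5, 240°): beam 1 = 3.6235 ≠ 1.5529 ✗
  (1.5, 5.5, 165°): beam 1 = 6.3509 ≠ 1.5529 ✗
  (6.5, 2.5, 150°): beam 1 = 0.5176 ≠ 1.5529 ✗
  …
  (6.5, 7.5, 210°): r_1=1.5529, r_2=1.7321, r_3=5.6940, r_4=6.3509, r_5=6.7293, r_6=1.0000, r_7=0.5176 — all match ✓
Only this pose fits every beam.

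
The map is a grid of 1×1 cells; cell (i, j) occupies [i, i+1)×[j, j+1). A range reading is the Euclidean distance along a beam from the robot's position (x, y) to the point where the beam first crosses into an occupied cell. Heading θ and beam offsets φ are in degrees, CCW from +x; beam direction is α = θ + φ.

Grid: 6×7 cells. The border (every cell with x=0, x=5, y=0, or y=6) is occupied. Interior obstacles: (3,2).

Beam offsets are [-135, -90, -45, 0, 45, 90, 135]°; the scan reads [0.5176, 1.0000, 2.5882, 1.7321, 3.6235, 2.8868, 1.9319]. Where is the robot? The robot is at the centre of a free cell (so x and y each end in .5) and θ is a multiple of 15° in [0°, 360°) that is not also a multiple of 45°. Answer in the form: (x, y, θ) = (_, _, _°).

(x, y, θ) = (1.5, 3.5, 330°)

The pose lattice has 19·16 = 304 candidates. Test each by forward raycasting.
  (2.5, 1.5, 285°): beam 1 = 1.7321 ≠ 0.5176 ✗
  (4.5, 2.5, 195°): beam 1 = 1.0000 ≠ 0.5176 ✗
  (3.5, 4.5, 210°): beam 1 = 1.5529 ≠ 0.5176 ✗
  …
  (1.5, 3.5, 330°): r_1=0.5176, r_2=1.0000, r_3=2.5882, r_4=1.7321, r_5=3.6235, r_6=2.8868, r_7=1.9319 — all match ✓
Only this pose fits every beam.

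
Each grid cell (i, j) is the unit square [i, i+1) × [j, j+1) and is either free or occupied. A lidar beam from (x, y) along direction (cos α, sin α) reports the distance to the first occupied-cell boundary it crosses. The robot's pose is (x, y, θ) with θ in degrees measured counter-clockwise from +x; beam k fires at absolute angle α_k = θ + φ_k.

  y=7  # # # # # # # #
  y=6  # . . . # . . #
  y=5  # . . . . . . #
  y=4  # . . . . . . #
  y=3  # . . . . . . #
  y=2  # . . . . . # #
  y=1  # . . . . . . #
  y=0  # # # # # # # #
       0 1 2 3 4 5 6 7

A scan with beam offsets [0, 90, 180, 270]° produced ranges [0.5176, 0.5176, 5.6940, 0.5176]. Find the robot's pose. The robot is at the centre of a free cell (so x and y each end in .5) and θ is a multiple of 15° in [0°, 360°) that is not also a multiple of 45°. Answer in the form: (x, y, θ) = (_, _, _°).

(x, y, θ) = (6.5, 1.5, 345°)

The pose lattice has 34·16 = 544 candidates. Test each by forward raycasting.
  (6.5, 1.5, 165°): beam 1 = 5.6940 ≠ 0.5176 ✗
  (4.5, 4.5, 15°): beam 1 = 2.5882 ≠ 0.5176 ✗
  (4.5, 3.5, 255°): beam 1 = 2.5882 ≠ 0.5176 ✗
  (2.5, 2.5, 300°): beam 1 = 1.7321 ≠ 0.5176 ✗
  …
  (6.5, 1.5, 345°): r_1=0.5176, r_2=0.5176, r_3=5.6940, r_4=0.5176 — all match ✓
Unique over the lattice → pose = (6.5, 1.5, 345°).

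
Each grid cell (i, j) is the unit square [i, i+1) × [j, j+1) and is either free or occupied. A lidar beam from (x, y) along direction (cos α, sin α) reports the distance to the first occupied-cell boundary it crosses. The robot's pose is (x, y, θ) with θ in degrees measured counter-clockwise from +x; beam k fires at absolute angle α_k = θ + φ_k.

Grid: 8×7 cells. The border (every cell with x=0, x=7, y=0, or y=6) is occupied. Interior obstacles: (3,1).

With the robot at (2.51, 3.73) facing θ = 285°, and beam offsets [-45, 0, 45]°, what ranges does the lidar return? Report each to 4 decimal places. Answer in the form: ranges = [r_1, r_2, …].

beam 1: φ=-45°, α=240°
  cosα=-0.5000 sinα=-0.8660 | (2,3) | tMaxX 1.0200 tMaxY 0.8429 | tΔX 2.0000 tΔY 1.1547
    t=0.8429 [y] (2,2)
    t=1.0200 [x] (1,2)
    t=1.9976 [y] (1,1)
    t=3.0200 [x] (0,1) — stop
  → r_1 = 3.0200
beam 2: φ=0°, α=285°
  cosα=0.2588 sinα=-0.9659 | (2,3) | tMaxX 1.8932 tMaxY 0.7558 | tΔX 3.8637 tΔY 1.0353
    t=0.7558 [y] (2,2)
    t=1.7910 [y] (2,1)
    t=1.8932 [x] (3,1) — stop
  → r_2 = 1.8932
beam 3: φ=45°, α=330°
  cosα=0.8660 sinα=-0.5000 | (2,3) | tMaxX 0.5658 tMaxY 1.4600 | tΔX 1.1547 tΔY 2.0000
    t=0.5658 [x] (3,3)
    t=1.4600 [y] (3,2)
    t=1.7205 [x] (4,2)
    t=2.8752 [x] (5,2)
    t=3.4600 [y] (5,1)
    t=4.0299 [x] (6,1)
    t=5.1846 [x] (7,1) — stop
  → r_3 = 5.1846

ranges = [3.0200, 1.8932, 5.1846]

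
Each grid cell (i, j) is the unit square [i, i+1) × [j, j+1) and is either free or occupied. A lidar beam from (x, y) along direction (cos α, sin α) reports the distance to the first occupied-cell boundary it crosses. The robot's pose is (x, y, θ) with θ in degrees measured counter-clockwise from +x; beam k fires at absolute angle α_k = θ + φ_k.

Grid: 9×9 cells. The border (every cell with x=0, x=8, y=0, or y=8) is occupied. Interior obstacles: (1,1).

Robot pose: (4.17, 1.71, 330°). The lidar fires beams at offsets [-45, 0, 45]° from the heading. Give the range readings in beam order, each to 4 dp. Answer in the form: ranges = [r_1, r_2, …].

ranges = [0.7350, 1.4200, 3.9651]

beam 1: φ=-45°, α=285°
  direction (0.2588, -0.9659); cell (4,1); t to first gridline: x 3.2069, y 0.7350 (then +3.8637 / +1.0353)
    (4,0) via y @ 0.7350  # hit
  → r_1 = 0.7350
beam 2: φ=0°, α=330°
  direction (0.8660, -0.5000); cell (4,1); t to first gridline: x 0.9584, y 1.4200 (then +1.1547 / +2.0000)
    (5,1) via x @ 0.9584
    (5,0) via y @ 1.4200  # hit
  → r_2 = 1.4200
beam 3: φ=45°, α=15°
  direction (0.9659, 0.2588); cell (4,1); t to first gridline: x 0.8593, y 1.1205 (then +1.0353 / +3.8637)
    (5,1) via x @ 0.8593
    (5,2) via y @ 1.1205
    (6,2) via x @ 1.8946
    (7,2) via x @ 2.9298
    (8,2) via x @ 3.9651  # hit
  → r_3 = 3.9651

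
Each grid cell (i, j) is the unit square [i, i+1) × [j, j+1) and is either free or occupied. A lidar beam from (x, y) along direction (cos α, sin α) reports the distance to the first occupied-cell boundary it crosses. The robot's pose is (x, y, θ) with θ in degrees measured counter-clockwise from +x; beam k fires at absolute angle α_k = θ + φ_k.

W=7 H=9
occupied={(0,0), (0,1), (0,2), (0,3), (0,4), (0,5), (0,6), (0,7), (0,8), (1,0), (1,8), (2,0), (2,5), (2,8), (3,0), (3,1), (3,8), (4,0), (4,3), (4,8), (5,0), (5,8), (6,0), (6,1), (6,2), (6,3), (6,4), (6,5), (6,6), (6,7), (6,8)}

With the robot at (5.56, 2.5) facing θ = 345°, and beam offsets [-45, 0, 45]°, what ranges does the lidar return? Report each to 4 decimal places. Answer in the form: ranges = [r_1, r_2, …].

beam 1: φ=-45°, α=300°
  direction (0.5000, -0.8660); cell (5,2); t to first gridline: x 0.8800, y 0.5774 (then +2.0000 / +1.1547)
    (5,1) via y @ 0.5774
    (6,1) via x @ 0.8800  # hit
  → r_1 = 0.8800
beam 2: φ=0°, α=345°
  direction (0.9659, -0.2588); cell (5,2); t to first gridline: x 0.4555, y 1.9319 (then +1.0353 / +3.8637)
    (6,2) via x @ 0.4555  # hit
  → r_2 = 0.4555
beam 3: φ=45°, α=30°
  direction (0.8660, 0.5000); cell (5,2); t to first gridline: x 0.5081, y 1.0000 (then +1.1547 / +2.0000)
    (6,2) via x @ 0.5081  # hit
  → r_3 = 0.5081

ranges = [0.8800, 0.4555, 0.5081]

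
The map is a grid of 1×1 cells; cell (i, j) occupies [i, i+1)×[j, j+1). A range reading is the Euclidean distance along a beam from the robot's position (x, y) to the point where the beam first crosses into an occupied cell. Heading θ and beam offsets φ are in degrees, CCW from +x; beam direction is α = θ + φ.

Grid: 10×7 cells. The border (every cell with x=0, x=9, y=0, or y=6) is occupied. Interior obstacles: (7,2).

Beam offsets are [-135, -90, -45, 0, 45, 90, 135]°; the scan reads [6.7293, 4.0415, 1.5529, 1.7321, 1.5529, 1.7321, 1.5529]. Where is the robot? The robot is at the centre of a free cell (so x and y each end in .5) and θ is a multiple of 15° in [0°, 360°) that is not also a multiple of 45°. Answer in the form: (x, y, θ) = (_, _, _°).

The pose lattice has 39·16 = 624 candidates. Test each by forward raycasting.
  (5.5, 1.5, 330°): beam 1 = 1.9319 ≠ 6.7293 ✗
  (4.5, 1.5, 300°): beam 1 = 3.6235 ≠ 6.7293 ✗
  (6.5, 4.5, 210°): beam 1 = 1.5529 ≠ 6.7293 ✗
  (3.5, 4.5, 15°): beam 1 = 4.0415 ≠ 6.7293 ✗
  …
  (7.5, 4.5, 330°): r_1=6.7293, r_2=4.0415, r_3=1.5529, r_4=1.7321, r_5=1.5529, r_6=1.7321, r_7=1.5529 — all match ✓
Only this pose fits every beam.

(x, y, θ) = (7.5, 4.5, 330°)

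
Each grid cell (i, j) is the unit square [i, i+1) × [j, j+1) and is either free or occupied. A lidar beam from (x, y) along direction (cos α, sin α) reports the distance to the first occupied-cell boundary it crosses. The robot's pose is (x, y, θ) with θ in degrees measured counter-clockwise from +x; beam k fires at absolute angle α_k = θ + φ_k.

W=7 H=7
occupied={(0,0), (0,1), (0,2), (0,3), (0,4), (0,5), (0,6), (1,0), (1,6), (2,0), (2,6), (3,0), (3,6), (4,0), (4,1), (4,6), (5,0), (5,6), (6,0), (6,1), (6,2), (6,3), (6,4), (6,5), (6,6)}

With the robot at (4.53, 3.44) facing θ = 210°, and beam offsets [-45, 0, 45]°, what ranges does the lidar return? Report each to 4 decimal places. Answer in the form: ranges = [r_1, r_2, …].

beam 1: φ=-45°, α=165°
  dir = (cos 165°, sin 165°) = (-0.9659, 0.2588); from cell (4,3)
  next x-line at t=0.5487, next y-line at t=2.1637; Δt_x=1.0353, Δt_y=3.8637
    x: enter (3,3) at t=0.5487
    x: enter (2,3) at t=1.5840
    y: enter (2,4) at t=2.1637
    x: enter (1,4) at t=2.6192
    x: enter (0,4) at t=3.6545 ← occupied
  → r_1 = 3.6545
beam 2: φ=0°, α=210°
  dir = (cos 210°, sin 210°) = (-0.8660, -0.5000); from cell (4,3)
  next x-line at t=0.6120, next y-line at t=0.8800; Δt_x=1.1547, Δt_y=2.0000
    x: enter (3,3) at t=0.6120
    y: enter (3,2) at t=0.8800
    x: enter (2,2) at t=1.7667
    y: enter (2,1) at t=2.8800
    x: enter (1,1) at t=2.9214
    x: enter (0,1) at t=4.0761 ← occupied
  → r_2 = 4.0761
beam 3: φ=45°, α=255°
  dir = (cos 255°, sin 255°) = (-0.2588, -0.9659); from cell (4,3)
  next x-line at t=2.0478, next y-line at t=0.4555; Δt_x=3.8637, Δt_y=1.0353
    y: enter (4,2) at t=0.4555
    y: enter (4,1) at t=1.4908 ← occupied
  → r_3 = 1.4908

ranges = [3.6545, 4.0761, 1.4908]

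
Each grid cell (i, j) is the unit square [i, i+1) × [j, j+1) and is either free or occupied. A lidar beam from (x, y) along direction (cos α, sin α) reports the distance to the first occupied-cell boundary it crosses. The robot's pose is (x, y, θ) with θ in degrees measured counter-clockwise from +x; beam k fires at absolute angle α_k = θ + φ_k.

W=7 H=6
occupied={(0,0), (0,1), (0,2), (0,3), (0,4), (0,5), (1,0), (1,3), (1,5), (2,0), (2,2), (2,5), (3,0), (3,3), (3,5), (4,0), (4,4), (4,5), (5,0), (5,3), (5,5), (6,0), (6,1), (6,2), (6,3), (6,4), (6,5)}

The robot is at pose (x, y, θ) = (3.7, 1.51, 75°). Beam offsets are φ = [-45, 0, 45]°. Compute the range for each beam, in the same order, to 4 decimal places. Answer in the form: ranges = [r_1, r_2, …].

ranges = [2.6558, 2.5778, 1.4000]

beam 1: φ=-45°, α=30°
  d=(0.8660,0.5000)  start (3,1)  tX=0.3464 tY=0.9800  stride 1/|dx|=1.1547 1/|dy|=2.0000
    cross x-line → (4,1), t=0.3464
    cross y-line → (4,2), t=0.9800
    cross x-line → (5,2), t=1.5011
    cross x-line → (6,2), t=2.6558 (wall)
  → r_1 = 2.6558
beam 2: φ=0°, α=75°
  d=(0.2588,0.9659)  start (3,1)  tX=1.1591 tY=0.5073  stride 1/|dx|=3.8637 1/|dy|=1.0353
    cross y-line → (3,2), t=0.5073
    cross x-line → (4,2), t=1.1591
    cross y-line → (4,3), t=1.5426
    cross y-line → (4,4), t=2.5778 (wall)
  → r_2 = 2.5778
beam 3: φ=45°, α=120°
  d=(-0.5000,0.8660)  start (3,1)  tX=1.4000 tY=0.5658  stride 1/|dx|=2.0000 1/|dy|=1.1547
    cross y-line → (3,2), t=0.5658
    cross x-line → (2,2), t=1.4000 (wall)
  → r_3 = 1.4000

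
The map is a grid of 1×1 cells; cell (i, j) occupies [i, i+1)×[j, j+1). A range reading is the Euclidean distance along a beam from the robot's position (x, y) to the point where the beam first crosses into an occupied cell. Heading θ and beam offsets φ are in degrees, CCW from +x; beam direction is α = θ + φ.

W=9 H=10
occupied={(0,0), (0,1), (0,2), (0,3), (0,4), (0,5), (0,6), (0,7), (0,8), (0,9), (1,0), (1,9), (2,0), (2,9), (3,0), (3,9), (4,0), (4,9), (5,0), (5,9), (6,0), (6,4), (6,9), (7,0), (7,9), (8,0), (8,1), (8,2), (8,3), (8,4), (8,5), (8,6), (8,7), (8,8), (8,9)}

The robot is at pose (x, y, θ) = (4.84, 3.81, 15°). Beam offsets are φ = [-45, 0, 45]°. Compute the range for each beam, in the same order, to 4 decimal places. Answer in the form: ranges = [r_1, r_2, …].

beam 1: φ=-45°, α=330°
  d=(0.8660,-0.5000)  start (4,3)  tX=0.1848 tY=1.6200  stride 1/|dx|=1.1547 1/|dy|=2.0000
    cross x-line → (5,3), t=0.1848
    cross x-line → (6,3), t=1.3395
    cross y-line → (6,2), t=1.6200
    cross x-line → (7,2), t=2.4942
    cross y-line → (7,1), t=3.6200
    cross x-line → (8,1), t=3.6489 (wall)
  → r_1 = 3.6489
beam 2: φ=0°, α=15°
  d=(0.9659,0.2588)  start (4,3)  tX=0.1656 tY=0.7341  stride 1/|dx|=1.0353 1/|dy|=3.8637
    cross x-line → (5,3), t=0.1656
    cross y-line → (5,4), t=0.7341
    cross x-line → (6,4), t=1.2009 (wall)
  → r_2 = 1.2009
beam 3: φ=45°, α=60°
  d=(0.5000,0.8660)  start (4,3)  tX=0.3200 tY=0.2194  stride 1/|dx|=2.0000 1/|dy|=1.1547
    cross y-line → (4,4), t=0.2194
    cross x-line → (5,4), t=0.3200
    cross y-line → (5,5), t=1.3741
    cross x-line → (6,5), t=2.3200
    cross y-line → (6,6), t=2.5288
    cross y-line → (6,7), t=3.6835
    cross x-line → (7,7), t=4.3200
    cross y-line → (7,8), t=4.8382
    cross y-line → (7,9), t=5.9929 (wall)
  → r_3 = 5.9929

ranges = [3.6489, 1.2009, 5.9929]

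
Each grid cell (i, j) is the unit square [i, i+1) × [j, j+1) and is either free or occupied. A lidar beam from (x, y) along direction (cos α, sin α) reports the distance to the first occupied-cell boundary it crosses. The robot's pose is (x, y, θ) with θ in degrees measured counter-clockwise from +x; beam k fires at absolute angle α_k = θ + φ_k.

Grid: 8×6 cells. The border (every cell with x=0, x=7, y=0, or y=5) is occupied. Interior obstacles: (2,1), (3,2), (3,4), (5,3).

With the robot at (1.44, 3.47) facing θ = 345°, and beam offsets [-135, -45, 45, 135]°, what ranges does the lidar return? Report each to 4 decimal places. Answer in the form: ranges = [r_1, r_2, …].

ranges = [0.5081, 1.6974, 1.8013, 0.8800]

beam 1: φ=-135°, α=210°
  d=(-0.8660,-0.5000)  start (1,3)  tX=0.5081 tY=0.9400  stride 1/|dx|=1.1547 1/|dy|=2.0000
    cross x-line → (0,3), t=0.5081 (wall)
  → r_1 = 0.5081
beam 2: φ=-45°, α=300°
  d=(0.5000,-0.8660)  start (1,3)  tX=1.1200 tY=0.5427  stride 1/|dx|=2.0000 1/|dy|=1.1547
    cross y-line → (1,2), t=0.5427
    cross x-line → (2,2), t=1.1200
    cross y-line → (2,1), t=1.6974 (wall)
  → r_2 = 1.6974
beam 3: φ=45°, α=30°
  d=(0.8660,0.5000)  start (1,3)  tX=0.6466 tY=1.0600  stride 1/|dx|=1.1547 1/|dy|=2.0000
    cross x-line → (2,3), t=0.6466
    cross y-line → (2,4), t=1.0600
    cross x-line → (3,4), t=1.8013 (wall)
  → r_3 = 1.8013
beam 4: φ=135°, α=120°
  d=(-0.5000,0.8660)  start (1,3)  tX=0.8800 tY=0.6120  stride 1/|dx|=2.0000 1/|dy|=1.1547
    cross y-line → (1,4), t=0.6120
    cross x-line → (0,4), t=0.8800 (wall)
  → r_4 = 0.8800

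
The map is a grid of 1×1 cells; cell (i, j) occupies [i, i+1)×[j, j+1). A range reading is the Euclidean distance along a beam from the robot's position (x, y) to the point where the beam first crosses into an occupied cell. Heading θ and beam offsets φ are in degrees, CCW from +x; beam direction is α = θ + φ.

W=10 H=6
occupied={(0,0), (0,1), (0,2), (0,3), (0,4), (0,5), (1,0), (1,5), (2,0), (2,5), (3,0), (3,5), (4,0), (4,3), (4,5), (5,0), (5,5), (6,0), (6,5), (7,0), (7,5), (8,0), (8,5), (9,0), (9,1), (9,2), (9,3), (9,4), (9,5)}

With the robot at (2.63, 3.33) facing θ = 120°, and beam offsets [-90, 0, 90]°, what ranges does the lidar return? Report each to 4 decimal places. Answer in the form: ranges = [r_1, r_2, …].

beam 1: φ=-90°, α=30°
  direction (0.8660, 0.5000); cell (2,3); t to first gridline: x 0.4272, y 1.3400 (then +1.1547 / +2.0000)
    (3,3) via x @ 0.4272
    (3,4) via y @ 1.3400
    (4,4) via x @ 1.5819
    (5,4) via x @ 2.7366
    (5,5) via y @ 3.3400  # hit
  → r_1 = 3.3400
beam 2: φ=0°, α=120°
  direction (-0.5000, 0.8660); cell (2,3); t to first gridline: x 1.2600, y 0.7736 (then +2.0000 / +1.1547)
    (2,4) via y @ 0.7736
    (1,4) via x @ 1.2600
    (1,5) via y @ 1.9283  # hit
  → r_2 = 1.9283
beam 3: φ=90°, α=210°
  direction (-0.8660, -0.5000); cell (2,3); t to first gridline: x 0.7275, y 0.6600 (then +1.1547 / +2.0000)
    (2,2) via y @ 0.6600
    (1,2) via x @ 0.7275
    (0,2) via x @ 1.8822  # hit
  → r_3 = 1.8822

ranges = [3.3400, 1.9283, 1.8822]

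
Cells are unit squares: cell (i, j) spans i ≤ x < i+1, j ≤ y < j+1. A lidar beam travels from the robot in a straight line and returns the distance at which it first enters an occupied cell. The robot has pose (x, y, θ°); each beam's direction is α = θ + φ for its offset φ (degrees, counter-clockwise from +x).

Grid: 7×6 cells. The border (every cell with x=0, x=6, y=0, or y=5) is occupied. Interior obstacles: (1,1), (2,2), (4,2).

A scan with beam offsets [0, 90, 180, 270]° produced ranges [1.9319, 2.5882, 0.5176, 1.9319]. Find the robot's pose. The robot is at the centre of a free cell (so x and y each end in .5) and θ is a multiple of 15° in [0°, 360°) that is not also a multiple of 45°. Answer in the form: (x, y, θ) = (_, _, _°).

Candidates: 17 free-cell centres × 16 headings = 272 poses. Raycast each; keep the one whose scan matches to 4 dp.
  (5.5, 4.5, 330°): beam 1 = 0.5774 ≠ 1.9319 ✗
  (3.5, 2.5, 150°): beam 1 = 0.5774 ≠ 1.9319 ✗
  (1.5, 2.5, 345°): beam 1 = 0.5176 ≠ 1.9319 ✗
  (3.5, 1.5, 195°): beam 1 = 1.5529 ≠ 1.9319 ✗
  (2.5, 1.5, 165°): beam 1 = 0.5176 ≠ 1.9319 ✗
  …
  (3.5, 4.5, 255°): r_1=1.9319, r_2=2.5882, r_3=0.5176, r_4=1.9319 — all match ✓
No second candidate reproduces the full scan.

(x, y, θ) = (3.5, 4.5, 255°)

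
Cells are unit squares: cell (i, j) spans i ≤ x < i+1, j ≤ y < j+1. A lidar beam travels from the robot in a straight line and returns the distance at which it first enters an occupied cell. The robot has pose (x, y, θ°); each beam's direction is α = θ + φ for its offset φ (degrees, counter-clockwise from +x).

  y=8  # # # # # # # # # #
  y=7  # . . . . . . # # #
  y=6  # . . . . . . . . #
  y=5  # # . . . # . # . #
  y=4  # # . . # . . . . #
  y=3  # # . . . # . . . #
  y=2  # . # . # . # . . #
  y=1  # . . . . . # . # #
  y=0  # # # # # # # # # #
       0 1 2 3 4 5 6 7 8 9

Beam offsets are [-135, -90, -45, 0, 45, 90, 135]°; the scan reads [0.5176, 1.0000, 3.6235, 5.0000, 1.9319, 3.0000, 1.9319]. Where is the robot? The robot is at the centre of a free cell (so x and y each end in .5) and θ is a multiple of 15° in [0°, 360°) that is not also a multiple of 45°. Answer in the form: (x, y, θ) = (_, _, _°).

Candidates: 42 free-cell centres × 16 headings = 672 poses. Raycast each; keep the one whose scan matches to 4 dp.
  (6.5, 3.5, 300°): beam 2 = 0.5774 ≠ 1.0000 ✗
  (7.5, 3.5, 285°): beam 1 = 2.8868 ≠ 0.5176 ✗
  (8.5, 2.5, 165°): beam 1 = 0.5774 ≠ 0.5176 ✗
  …
  (4.5, 7.5, 240°): r_1=0.5176, r_2=1.0000, r_3=3.6235, r_4=5.0000, r_5=1.9319, r_6=3.0000, r_7=1.9319 — all match ✓
Unique over the lattice → pose = (4.5, 7.5, 240°).

(x, y, θ) = (4.5, 7.5, 240°)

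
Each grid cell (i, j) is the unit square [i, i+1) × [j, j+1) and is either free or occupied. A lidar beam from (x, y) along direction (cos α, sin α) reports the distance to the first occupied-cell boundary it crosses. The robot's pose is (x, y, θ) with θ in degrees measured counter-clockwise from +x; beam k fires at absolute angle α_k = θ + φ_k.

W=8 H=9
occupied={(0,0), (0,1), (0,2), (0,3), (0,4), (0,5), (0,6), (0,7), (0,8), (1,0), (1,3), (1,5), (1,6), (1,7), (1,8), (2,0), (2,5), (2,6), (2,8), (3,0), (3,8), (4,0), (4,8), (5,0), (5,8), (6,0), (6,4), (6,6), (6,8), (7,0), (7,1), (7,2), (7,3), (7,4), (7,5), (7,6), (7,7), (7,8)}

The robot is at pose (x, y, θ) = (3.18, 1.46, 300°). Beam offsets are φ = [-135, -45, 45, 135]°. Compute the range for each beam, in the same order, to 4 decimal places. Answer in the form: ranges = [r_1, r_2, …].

beam 1: φ=-135°, α=165°
  d=(-0.9659,0.2588)  start (3,1)  tX=0.1863 tY=2.0864  stride 1/|dx|=1.0353 1/|dy|=3.8637
    cross x-line → (2,1), t=0.1863
    cross x-line → (1,1), t=1.2216
    cross y-line → (1,2), t=2.0864
    cross x-line → (0,2), t=2.2569 (wall)
  → r_1 = 2.2569
beam 2: φ=-45°, α=255°
  d=(-0.2588,-0.9659)  start (3,1)  tX=0.6955 tY=0.4762  stride 1/|dx|=3.8637 1/|dy|=1.0353
    cross y-line → (3,0), t=0.4762 (wall)
  → r_2 = 0.4762
beam 3: φ=45°, α=345°
  d=(0.9659,-0.2588)  start (3,1)  tX=0.8489 tY=1.7773  stride 1/|dx|=1.0353 1/|dy|=3.8637
    cross x-line → (4,1), t=0.8489
    cross y-line → (4,0), t=1.7773 (wall)
  → r_3 = 1.7773
beam 4: φ=135°, α=75°
  d=(0.2588,0.9659)  start (3,1)  tX=3.1682 tY=0.5590  stride 1/|dx|=3.8637 1/|dy|=1.0353
    cross y-line → (3,2), t=0.5590
    cross y-line → (3,3), t=1.5943
    cross y-line → (3,4), t=2.6296
    cross x-line → (4,4), t=3.1682
    cross y-line → (4,5), t=3.6649
    cross y-line → (4,6), t=4.7002
    cross y-line → (4,7), t=5.7354
    cross y-line → (4,8), t=6.7707 (wall)
  → r_4 = 6.7707

ranges = [2.2569, 0.4762, 1.7773, 6.7707]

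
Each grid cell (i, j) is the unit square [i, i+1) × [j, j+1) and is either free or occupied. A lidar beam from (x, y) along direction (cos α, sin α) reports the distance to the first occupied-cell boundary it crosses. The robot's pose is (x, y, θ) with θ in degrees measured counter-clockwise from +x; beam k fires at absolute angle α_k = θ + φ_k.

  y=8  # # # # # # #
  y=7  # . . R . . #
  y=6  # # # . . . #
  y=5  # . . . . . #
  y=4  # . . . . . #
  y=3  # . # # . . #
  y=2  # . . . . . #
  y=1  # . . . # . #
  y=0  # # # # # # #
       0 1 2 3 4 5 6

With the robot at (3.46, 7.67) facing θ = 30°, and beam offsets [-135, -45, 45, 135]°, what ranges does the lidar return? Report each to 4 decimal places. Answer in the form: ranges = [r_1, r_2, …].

ranges = [3.7995, 2.6296, 0.3416, 1.2750]

beam 1: φ=-135°, α=255°
  cosα=-0.2588 sinα=-0.9659 | (3,7) | tMaxX 1.7773 tMaxY 0.6936 | tΔX 3.8637 tΔY 1.0353
    t=0.6936 [y] (3,6)
    t=1.7289 [y] (3,5)
    t=1.7773 [x] (2,5)
    t=2.7642 [y] (2,4)
    t=3.7995 [y] (2,3) — stop
  → r_1 = 3.7995
beam 2: φ=-45°, α=345°
  cosα=0.9659 sinα=-0.2588 | (3,7) | tMaxX 0.5590 tMaxY 2.5887 | tΔX 1.0353 tΔY 3.8637
    t=0.5590 [x] (4,7)
    t=1.5943 [x] (5,7)
    t=2.5887 [y] (5,6)
    t=2.6296 [x] (6,6) — stop
  → r_2 = 2.6296
beam 3: φ=45°, α=75°
  cosα=0.2588 sinα=0.9659 | (3,7) | tMaxX 2.0864 tMaxY 0.3416 | tΔX 3.8637 tΔY 1.0353
    t=0.3416 [y] (3,8) — stop
  → r_3 = 0.3416
beam 4: φ=135°, α=165°
  cosα=-0.9659 sinα=0.2588 | (3,7) | tMaxX 0.4762 tMaxY 1.2750 | tΔX 1.0353 tΔY 3.8637
    t=0.4762 [x] (2,7)
    t=1.2750 [y] (2,8) — stop
  → r_4 = 1.2750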